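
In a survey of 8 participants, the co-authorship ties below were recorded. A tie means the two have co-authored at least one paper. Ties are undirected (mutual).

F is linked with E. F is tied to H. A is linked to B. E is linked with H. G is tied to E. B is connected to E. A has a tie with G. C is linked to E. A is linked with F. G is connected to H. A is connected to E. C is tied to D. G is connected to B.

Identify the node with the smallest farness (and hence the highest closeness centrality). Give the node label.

E

Farness (sum of distances to all others) for each node — A:11, B:12, C:12, D:18, E:8, F:12, G:11, H:12.
The smallest farness is 8, for E, so E has the highest closeness.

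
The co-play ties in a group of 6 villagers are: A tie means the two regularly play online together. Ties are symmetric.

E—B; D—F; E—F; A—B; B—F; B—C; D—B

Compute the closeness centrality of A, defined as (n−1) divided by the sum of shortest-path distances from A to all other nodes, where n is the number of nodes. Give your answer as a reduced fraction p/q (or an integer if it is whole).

5/9

Distances from A: B:1, C:2, D:2, E:2, F:2. Sum = 9.
n = 6, so closeness = 5/9.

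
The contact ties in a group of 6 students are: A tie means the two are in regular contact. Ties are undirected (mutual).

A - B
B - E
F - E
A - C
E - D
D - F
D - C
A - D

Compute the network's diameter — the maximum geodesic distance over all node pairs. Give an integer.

Eccentricity of each node (its greatest distance to any other): A:2, B:2, C:2, D:2, E:2, F:2.
The maximum eccentricity is 2, realized for instance by the pair D–B via D – E – B. So the diameter is 2.

2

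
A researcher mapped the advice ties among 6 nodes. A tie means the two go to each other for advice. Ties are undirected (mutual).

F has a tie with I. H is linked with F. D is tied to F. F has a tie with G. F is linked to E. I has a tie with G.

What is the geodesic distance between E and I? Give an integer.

2

One shortest route is E – F – I, which uses 2 edges, and E and I are not directly tied, so nothing shorter exists. So d(E,I) = 2.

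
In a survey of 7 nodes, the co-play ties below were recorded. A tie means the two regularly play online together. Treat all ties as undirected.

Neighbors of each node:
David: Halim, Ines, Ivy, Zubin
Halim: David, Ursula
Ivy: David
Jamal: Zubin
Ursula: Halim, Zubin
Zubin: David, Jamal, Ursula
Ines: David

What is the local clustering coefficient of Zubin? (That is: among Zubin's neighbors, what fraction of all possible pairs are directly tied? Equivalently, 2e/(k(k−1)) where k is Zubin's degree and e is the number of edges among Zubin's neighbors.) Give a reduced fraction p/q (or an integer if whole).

0

Zubin's neighbors: David, Jamal, and Ursula (k = 3).
Possible neighbor pairs: C(3,2) = 3. Edges among them: none → e = 0.
Clustering(Zubin) = 0/3 = 0.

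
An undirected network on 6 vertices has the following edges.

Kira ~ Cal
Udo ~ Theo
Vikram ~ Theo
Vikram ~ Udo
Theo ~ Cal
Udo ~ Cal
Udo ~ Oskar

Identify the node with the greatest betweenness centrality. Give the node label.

Udo

Unnormalized betweenness of each node: Cal:4, Kira:0, Oskar:0, Theo:1, Udo:5, Vikram:0.
Udo has the largest value, 5, making it the main broker — the node through which the most shortest paths run.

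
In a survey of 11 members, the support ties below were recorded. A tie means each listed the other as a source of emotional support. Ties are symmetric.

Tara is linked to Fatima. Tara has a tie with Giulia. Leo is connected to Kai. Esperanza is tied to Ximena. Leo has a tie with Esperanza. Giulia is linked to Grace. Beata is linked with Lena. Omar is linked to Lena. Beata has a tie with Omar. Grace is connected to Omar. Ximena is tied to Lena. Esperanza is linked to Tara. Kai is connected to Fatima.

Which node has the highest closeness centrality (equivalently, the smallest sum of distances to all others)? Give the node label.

Farness (sum of distances to all others) for each node — Beata:30, Esperanza:20, Fatima:27, Giulia:23, Grace:25, Kai:30, Lena:24, Leo:26, Omar:26, Tara:21, Ximena:22.
The smallest farness is 20, for Esperanza, so Esperanza has the highest closeness.

Esperanza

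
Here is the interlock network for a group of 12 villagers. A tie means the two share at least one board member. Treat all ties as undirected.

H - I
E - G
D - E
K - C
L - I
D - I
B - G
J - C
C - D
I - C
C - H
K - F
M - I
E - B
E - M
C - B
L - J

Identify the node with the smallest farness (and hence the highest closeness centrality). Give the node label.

C

Farness (sum of distances to all others) for each node — B:21, C:16, D:20, E:24, F:34, G:28, H:23, I:19, J:24, K:24, L:27, M:24.
The smallest farness is 16, for C, so C has the highest closeness.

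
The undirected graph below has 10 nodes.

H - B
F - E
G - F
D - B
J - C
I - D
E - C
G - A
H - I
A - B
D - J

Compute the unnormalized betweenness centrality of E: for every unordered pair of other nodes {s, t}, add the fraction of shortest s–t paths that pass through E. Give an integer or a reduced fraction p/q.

Pairs whose geodesics pass through E — F–I: 1/3; F–D: 1/2; F–J: 1; F–C: 1; G–J: 1/2; G–C: 1; A–C: 1/2.
All other pairs contribute 0.
Summing the contributions gives betweenness(E) = 29/6.

29/6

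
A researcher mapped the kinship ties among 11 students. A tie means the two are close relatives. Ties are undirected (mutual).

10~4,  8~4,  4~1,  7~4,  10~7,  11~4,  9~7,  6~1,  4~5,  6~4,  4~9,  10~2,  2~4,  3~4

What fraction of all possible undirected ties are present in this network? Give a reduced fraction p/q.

There are 14 edges and 11 nodes, so the maximum possible is C(11,2) = 55.
Density = 14/55.

14/55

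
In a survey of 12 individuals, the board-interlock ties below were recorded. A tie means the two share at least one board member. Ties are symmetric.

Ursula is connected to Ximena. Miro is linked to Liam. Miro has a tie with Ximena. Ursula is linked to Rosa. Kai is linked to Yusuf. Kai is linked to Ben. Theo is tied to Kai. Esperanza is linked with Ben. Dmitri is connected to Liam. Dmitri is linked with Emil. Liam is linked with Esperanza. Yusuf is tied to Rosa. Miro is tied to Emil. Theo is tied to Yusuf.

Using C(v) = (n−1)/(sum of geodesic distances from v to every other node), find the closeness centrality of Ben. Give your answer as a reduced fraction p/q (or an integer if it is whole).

Distances from Ben: Dmitri:3, Emil:4, Esperanza:1, Kai:1, Liam:2, Miro:3, Rosa:3, Theo:2, Ursula:4, Ximena:4, Yusuf:2. Sum = 29.
n = 12, so closeness = 11/29.

11/29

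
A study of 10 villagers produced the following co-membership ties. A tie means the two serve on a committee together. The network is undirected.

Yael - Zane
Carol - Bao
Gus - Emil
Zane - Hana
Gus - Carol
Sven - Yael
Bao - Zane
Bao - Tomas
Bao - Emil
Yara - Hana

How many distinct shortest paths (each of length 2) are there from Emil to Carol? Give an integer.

2

The shortest distance is 2. The length-2 paths are: Emil–Gus–Carol; Emil–Bao–Carol.
That gives 2 distinct shortest paths.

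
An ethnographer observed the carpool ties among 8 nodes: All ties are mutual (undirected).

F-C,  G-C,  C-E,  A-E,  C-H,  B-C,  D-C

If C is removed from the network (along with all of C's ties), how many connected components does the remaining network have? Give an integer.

Without C, the remaining ties split the others into: {A, E}; {F}; {B}; {D}; {G}; {H}.
That's 6 separate components.

6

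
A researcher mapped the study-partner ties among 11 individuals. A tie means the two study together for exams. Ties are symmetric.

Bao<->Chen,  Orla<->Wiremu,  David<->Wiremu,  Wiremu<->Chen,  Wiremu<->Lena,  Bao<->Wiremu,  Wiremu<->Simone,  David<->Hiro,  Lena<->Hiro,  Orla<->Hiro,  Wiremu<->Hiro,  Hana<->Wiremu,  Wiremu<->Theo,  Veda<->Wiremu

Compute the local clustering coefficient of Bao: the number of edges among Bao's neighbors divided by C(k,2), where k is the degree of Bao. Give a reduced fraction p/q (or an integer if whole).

1

Bao's neighbors: Chen and Wiremu (k = 2).
Possible neighbor pairs: C(2,2) = 1. Edges among them: Chen–Wiremu → e = 1.
Clustering(Bao) = 1/1.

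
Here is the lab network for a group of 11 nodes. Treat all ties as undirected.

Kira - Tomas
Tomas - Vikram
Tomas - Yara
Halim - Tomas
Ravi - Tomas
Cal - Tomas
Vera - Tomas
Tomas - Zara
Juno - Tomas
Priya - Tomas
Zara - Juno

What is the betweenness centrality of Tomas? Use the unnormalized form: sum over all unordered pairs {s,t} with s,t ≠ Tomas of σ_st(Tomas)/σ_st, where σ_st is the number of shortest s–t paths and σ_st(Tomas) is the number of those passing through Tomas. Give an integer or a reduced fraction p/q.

44

Pairs whose geodesics pass through Tomas — Vikram–Zara: 1; Vikram–Kira: 1; Vikram–Juno: 1; Vikram–Halim: 1; Vikram–Yara: 1; Vikram–Ravi: 1; Vikram–Priya: 1; Vikram–Vera: 1; Vikram–Cal: 1; Zara–Kira: 1; Zara–Halim: 1; Zara–Yara: 1; Zara–Ravi: 1; Zara–Priya: 1 … (+30 more pairs).
All other pairs contribute 0.
Summing the contributions gives betweenness(Tomas) = 44.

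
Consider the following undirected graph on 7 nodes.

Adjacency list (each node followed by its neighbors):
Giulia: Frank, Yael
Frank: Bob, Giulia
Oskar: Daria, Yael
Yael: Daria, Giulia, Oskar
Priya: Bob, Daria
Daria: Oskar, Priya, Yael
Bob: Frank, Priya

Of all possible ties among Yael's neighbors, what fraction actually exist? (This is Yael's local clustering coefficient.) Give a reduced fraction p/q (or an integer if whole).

Yael's neighbors: Daria, Giulia, and Oskar (k = 3).
Possible neighbor pairs: C(3,2) = 3. Edges among them: Daria–Oskar → e = 1.
Clustering(Yael) = 1/3.

1/3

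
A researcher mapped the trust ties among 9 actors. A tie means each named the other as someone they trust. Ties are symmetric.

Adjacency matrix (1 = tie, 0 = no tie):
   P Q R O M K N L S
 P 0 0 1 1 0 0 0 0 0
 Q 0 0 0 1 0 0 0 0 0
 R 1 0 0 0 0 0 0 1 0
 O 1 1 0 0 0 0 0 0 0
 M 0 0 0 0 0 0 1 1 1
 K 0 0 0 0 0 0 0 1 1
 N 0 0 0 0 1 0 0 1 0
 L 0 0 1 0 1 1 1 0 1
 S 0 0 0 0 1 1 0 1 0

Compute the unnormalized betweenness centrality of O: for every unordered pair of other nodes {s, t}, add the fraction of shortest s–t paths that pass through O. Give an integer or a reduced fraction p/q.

7

Pairs whose geodesics pass through O — P–Q: 1; Q–R: 1; Q–M: 1; Q–K: 1; Q–N: 1; Q–L: 1; Q–S: 1.
All other pairs contribute 0.
Summing the contributions gives betweenness(O) = 7.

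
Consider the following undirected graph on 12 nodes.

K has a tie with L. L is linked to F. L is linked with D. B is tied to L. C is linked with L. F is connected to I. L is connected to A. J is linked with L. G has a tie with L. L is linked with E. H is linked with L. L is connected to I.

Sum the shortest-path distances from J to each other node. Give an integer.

Distances from J: A:2, B:2, C:2, D:2, E:2, F:2, G:2, H:2, I:2, K:2, L:1.
Sum = 2 + 2 + 2 + 2 + 2 + 2 + 2 + 2 + 2 + 2 + 1 = 21.

21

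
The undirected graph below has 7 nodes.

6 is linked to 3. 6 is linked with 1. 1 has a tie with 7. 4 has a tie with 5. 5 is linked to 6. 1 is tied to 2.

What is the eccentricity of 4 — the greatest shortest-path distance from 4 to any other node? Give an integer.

4

Distances from 4: 1:3, 2:4, 3:3, 5:1, 6:2, 7:4.
The largest is 4 (to 2 and 7), so the eccentricity of 4 is 4.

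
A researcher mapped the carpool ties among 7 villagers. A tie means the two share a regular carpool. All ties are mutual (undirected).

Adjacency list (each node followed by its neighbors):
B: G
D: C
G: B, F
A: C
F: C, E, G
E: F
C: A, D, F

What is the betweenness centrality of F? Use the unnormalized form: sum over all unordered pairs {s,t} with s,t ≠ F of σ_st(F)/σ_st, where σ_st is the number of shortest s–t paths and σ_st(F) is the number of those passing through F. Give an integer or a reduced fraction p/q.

Pairs whose geodesics pass through F — B–C: 1; B–E: 1; B–D: 1; B–A: 1; C–G: 1; C–E: 1; G–E: 1; G–D: 1; G–A: 1; E–D: 1; E–A: 1.
All other pairs contribute 0.
Summing the contributions gives betweenness(F) = 11.

11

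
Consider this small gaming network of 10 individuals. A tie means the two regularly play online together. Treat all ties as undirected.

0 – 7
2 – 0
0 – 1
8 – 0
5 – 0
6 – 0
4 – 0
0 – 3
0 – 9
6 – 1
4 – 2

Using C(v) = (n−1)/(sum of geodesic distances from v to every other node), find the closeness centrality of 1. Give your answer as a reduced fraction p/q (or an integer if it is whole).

Distances from 1: 0:1, 2:2, 3:2, 4:2, 5:2, 6:1, 7:2, 8:2, 9:2. Sum = 16.
n = 10, so closeness = 9/16.

9/16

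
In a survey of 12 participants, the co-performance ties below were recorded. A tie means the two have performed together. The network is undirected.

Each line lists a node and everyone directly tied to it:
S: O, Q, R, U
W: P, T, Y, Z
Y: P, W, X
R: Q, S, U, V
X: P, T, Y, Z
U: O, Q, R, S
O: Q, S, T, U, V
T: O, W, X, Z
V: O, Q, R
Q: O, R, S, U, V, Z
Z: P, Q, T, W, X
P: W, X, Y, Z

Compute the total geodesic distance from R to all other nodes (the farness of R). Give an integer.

Distances from R: O:2, P:3, Q:1, S:1, T:3, U:1, V:1, W:3, X:3, Y:4, Z:2.
Sum = 2 + 3 + 1 + 1 + 3 + 1 + 1 + 3 + 3 + 4 + 2 = 24.

24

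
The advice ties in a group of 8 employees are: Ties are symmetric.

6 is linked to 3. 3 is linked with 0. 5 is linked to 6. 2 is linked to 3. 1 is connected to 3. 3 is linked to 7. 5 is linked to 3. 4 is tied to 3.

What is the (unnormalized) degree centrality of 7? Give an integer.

7 is directly tied to 3. That is 1 neighbor, so the degree of 7 is 1.

1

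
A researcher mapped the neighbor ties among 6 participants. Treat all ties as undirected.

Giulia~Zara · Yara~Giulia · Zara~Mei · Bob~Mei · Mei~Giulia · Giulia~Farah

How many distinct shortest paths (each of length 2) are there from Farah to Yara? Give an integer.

The shortest distance is 2, and the only length-2 path is Farah–Giulia–Yara. So there is exactly 1 shortest path.

1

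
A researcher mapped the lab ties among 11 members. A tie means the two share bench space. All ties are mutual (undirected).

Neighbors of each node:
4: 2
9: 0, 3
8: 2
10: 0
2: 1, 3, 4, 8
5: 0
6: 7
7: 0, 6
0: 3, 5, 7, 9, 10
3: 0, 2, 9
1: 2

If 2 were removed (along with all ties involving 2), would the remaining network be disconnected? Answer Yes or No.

Removing 2 leaves {0, 3, 5, 6, 7, 9, and 10} with no path to {4}, so the network splits into 4 components. 2 is a cut vertex.

Yes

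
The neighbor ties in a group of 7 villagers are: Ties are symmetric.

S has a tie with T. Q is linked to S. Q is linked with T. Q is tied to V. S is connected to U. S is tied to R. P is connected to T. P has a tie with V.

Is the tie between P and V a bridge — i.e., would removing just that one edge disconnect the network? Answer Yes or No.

Even without that edge, P still reaches V via P – T – Q – V, so the network stays connected. Not a bridge.

No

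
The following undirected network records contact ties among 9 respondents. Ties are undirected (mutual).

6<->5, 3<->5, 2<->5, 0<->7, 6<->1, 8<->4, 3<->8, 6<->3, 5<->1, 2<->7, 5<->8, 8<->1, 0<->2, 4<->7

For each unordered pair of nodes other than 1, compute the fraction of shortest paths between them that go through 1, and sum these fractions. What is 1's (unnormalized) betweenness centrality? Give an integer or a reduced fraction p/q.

2/3

Pairs whose geodesics pass through 1 — 8–6: 1/3; 6–4: 1/3.
All other pairs contribute 0.
Summing the contributions gives betweenness(1) = 2/3.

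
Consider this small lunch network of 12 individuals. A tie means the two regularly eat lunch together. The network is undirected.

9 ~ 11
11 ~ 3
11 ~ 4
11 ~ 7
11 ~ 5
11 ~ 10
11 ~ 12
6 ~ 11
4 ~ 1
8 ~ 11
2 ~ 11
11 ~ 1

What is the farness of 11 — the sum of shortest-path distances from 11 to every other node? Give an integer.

Distances from 11: 1:1, 2:1, 3:1, 4:1, 5:1, 6:1, 7:1, 8:1, 9:1, 10:1, 12:1.
Sum = 1 + 1 + 1 + 1 + 1 + 1 + 1 + 1 + 1 + 1 + 1 = 11.

11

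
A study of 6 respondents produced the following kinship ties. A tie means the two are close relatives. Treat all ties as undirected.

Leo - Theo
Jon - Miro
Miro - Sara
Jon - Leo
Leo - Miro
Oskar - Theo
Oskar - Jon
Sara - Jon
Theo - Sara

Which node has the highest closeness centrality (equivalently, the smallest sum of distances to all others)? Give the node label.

Jon

Farness (sum of distances to all others) for each node — Jon:6, Leo:7, Miro:7, Oskar:8, Sara:7, Theo:7.
The smallest farness is 6, for Jon, so Jon has the highest closeness.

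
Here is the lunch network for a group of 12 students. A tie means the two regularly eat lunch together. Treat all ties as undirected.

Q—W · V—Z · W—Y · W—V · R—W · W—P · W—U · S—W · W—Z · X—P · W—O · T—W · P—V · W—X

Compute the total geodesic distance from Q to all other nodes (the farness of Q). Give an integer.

Distances from Q: O:2, P:2, R:2, S:2, T:2, U:2, V:2, W:1, X:2, Y:2, Z:2.
Sum = 2 + 2 + 2 + 2 + 2 + 2 + 2 + 1 + 2 + 2 + 2 = 21.

21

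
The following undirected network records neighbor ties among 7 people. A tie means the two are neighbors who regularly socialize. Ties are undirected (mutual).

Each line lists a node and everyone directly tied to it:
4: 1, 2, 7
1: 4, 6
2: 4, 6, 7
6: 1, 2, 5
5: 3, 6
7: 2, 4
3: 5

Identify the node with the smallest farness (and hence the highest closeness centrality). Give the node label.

6

Farness (sum of distances to all others) for each node — 1:11, 2:10, 3:17, 4:12, 5:12, 6:9, 7:13.
The smallest farness is 9, for 6, so 6 has the highest closeness.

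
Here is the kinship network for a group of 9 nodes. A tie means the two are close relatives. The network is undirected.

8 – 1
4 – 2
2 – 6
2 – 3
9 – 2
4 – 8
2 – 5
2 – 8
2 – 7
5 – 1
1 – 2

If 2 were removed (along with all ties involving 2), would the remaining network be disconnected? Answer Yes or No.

Yes

Removing 2 leaves {9} with no path to {3}, so the network splits into 5 components. 2 is a cut vertex.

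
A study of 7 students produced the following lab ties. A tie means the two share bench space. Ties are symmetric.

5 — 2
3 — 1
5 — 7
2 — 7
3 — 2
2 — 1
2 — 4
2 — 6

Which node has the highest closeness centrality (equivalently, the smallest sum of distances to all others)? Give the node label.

Farness (sum of distances to all others) for each node — 1:10, 2:6, 3:10, 4:11, 5:10, 6:11, 7:10.
The smallest farness is 6, for 2, so 2 has the highest closeness.

2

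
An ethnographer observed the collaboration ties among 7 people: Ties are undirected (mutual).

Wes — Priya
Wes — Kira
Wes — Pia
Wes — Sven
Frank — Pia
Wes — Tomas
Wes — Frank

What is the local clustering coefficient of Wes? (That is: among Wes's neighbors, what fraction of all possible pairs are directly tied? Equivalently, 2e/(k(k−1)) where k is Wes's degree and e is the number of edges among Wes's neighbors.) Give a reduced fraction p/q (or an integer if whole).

Wes's neighbors: Frank, Kira, Pia, Priya, Sven, and Tomas (k = 6).
Possible neighbor pairs: C(6,2) = 15. Edges among them: Frank–Pia → e = 1.
Clustering(Wes) = 1/15.

1/15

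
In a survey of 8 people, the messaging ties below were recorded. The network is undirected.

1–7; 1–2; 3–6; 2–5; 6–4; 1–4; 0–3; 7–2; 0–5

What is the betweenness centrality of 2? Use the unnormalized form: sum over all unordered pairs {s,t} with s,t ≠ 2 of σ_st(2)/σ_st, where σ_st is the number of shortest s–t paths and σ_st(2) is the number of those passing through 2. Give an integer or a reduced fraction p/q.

11/2

Pairs whose geodesics pass through 2 — 1–5: 1; 1–0: 1; 7–5: 1; 7–0: 1; 7–3: 1/2; 5–4: 1.
All other pairs contribute 0.
Summing the contributions gives betweenness(2) = 11/2.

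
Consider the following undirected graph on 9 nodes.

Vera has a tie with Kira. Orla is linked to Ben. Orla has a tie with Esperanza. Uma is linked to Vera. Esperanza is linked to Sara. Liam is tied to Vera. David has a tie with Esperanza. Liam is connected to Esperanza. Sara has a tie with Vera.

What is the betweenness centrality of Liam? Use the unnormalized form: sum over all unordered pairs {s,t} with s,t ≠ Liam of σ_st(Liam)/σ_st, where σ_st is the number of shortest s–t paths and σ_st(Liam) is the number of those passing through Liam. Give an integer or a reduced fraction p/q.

Pairs whose geodesics pass through Liam — Esperanza–Kira: 1/2; Esperanza–Vera: 1/2; Esperanza–Uma: 1/2; David–Kira: 1/2; David–Vera: 1/2; David–Uma: 1/2; Ben–Kira: 1/2; Ben–Vera: 1/2; Ben–Uma: 1/2; Kira–Orla: 1/2; Vera–Orla: 1/2; Uma–Orla: 1/2.
All other pairs contribute 0.
Summing the contributions gives betweenness(Liam) = 6.

6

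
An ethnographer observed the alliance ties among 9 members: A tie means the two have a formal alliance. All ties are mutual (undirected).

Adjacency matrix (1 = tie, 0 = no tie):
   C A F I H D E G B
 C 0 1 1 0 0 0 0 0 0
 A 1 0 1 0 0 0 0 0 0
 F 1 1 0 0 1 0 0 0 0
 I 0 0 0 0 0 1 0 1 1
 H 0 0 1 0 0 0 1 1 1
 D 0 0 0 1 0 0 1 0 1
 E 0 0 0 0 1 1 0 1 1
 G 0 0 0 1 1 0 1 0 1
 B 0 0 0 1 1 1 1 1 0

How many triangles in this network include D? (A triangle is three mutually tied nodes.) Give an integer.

D's neighbors: B, E, and I.
Neighbor pairs that are themselves tied: D–B–E; D–B–I. Each forms one triangle with D, for 2 in total.

2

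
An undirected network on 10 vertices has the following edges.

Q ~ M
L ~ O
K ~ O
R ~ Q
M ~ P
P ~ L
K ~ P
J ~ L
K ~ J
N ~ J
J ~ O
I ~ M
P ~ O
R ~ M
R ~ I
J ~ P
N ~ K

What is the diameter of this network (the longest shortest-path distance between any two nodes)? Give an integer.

Eccentricity of each node (its greatest distance to any other): I:4, J:3, K:3, L:3, M:3, N:4, O:3, P:2, Q:4, R:4.
The maximum eccentricity is 4, realized for instance by the pair R–N via R – M – P – K – N. So the diameter is 4.

4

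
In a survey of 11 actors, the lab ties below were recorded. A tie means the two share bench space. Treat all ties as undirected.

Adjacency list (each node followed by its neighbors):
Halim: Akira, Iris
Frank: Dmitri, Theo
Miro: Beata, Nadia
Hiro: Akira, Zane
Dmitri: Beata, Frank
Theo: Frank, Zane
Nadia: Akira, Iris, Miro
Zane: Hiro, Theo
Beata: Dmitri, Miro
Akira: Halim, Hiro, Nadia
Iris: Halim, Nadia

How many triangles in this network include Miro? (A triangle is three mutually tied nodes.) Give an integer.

0

Miro's neighbors are Beata and Nadia, but none of them are tied to each other, so no triangle contains Miro.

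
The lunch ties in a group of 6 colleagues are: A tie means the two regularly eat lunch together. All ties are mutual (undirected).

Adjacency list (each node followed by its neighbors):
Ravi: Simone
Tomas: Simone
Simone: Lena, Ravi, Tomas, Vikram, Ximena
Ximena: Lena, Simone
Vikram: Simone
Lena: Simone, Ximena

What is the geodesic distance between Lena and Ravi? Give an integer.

2

One shortest route is Lena – Simone – Ravi, which uses 2 edges, and Lena and Ravi are not directly tied, so nothing shorter exists. So d(Lena,Ravi) = 2.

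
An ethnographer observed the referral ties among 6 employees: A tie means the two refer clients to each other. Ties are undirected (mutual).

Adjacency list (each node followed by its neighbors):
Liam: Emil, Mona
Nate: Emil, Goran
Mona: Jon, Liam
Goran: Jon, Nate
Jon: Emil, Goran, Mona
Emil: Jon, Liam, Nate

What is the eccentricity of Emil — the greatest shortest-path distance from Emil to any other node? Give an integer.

Distances from Emil: Goran:2, Jon:1, Liam:1, Mona:2, Nate:1.
The largest is 2 (to Mona and Goran), so the eccentricity of Emil is 2.

2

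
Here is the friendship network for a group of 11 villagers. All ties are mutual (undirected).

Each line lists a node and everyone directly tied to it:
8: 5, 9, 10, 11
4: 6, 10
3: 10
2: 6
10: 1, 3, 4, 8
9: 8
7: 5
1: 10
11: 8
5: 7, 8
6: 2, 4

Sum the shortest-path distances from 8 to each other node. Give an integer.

19

Distances from 8: 1:2, 2:4, 3:2, 4:2, 5:1, 6:3, 7:2, 9:1, 10:1, 11:1.
Sum = 2 + 4 + 2 + 2 + 1 + 3 + 2 + 1 + 1 + 1 = 19.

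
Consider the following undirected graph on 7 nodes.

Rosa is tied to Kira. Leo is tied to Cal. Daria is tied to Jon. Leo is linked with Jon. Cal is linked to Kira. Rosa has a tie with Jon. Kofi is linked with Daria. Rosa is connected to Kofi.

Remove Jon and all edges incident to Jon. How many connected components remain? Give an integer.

1

Jon's neighbors (Daria, Leo, and Rosa) remain reachable from one another through other ties, so the rest of the network stays in one piece.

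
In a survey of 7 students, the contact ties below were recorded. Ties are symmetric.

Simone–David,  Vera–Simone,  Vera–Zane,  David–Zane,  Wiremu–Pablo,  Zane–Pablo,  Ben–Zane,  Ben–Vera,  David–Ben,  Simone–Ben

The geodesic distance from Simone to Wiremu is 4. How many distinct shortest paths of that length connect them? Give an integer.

3

The shortest distance is 4. The length-4 paths are: Simone–Ben–Zane–Pablo–Wiremu; Simone–David–Zane–Pablo–Wiremu; Simone–Vera–Zane–Pablo–Wiremu.
That gives 3 distinct shortest paths.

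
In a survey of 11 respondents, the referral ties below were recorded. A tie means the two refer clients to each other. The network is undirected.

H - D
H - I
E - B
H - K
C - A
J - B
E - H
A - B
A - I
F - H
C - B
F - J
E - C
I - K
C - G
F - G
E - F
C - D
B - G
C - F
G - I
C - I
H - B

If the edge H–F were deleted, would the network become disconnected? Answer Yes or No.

Even without that edge, H still reaches F via H – E – F, so the network stays connected. Not a bridge.

No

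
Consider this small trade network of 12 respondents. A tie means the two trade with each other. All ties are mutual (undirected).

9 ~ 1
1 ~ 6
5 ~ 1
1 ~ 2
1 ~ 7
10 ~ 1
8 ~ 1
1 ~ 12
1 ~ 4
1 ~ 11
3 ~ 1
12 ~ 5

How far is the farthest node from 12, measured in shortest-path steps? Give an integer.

2

Distances from 12: 1:1, 2:2, 3:2, 4:2, 5:1, 6:2, 7:2, 8:2, 9:2, 10:2, 11:2.
The largest is 2 (to 9, 11, 4, 8, 2, 10, 3, 6, and 7), so the eccentricity of 12 is 2.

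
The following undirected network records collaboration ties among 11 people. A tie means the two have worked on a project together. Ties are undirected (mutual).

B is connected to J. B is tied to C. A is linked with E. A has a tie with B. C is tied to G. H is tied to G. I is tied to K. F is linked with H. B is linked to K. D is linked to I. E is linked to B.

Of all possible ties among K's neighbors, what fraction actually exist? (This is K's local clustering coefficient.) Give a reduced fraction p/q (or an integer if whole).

K's neighbors: B and I (k = 2).
Possible neighbor pairs: C(2,2) = 1. Edges among them: none → e = 0.
Clustering(K) = 0/1.

0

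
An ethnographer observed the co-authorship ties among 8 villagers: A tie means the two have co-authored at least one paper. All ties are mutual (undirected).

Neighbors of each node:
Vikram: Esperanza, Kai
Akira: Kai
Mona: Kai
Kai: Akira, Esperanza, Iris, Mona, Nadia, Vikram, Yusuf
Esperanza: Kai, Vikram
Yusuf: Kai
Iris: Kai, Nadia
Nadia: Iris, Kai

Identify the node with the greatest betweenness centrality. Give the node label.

Unnormalized betweenness of each node: Akira:0, Esperanza:0, Iris:0, Kai:19, Mona:0, Nadia:0, Vikram:0, Yusuf:0.
Kai has the largest value, 19, making it the main broker — the node through which the most shortest paths run.

Kai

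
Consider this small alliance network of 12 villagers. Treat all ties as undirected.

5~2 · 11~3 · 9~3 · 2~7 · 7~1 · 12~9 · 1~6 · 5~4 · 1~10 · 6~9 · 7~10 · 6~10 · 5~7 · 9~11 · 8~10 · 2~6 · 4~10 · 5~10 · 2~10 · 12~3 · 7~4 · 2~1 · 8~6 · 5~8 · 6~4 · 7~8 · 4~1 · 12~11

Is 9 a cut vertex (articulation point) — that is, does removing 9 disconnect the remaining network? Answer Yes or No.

Removing 9 leaves {3, 11, and 12} with no path to {1, 2, 4, 5, 6, 7, 8, and 10}, so the network splits into 2 components. 9 is a cut vertex.

Yes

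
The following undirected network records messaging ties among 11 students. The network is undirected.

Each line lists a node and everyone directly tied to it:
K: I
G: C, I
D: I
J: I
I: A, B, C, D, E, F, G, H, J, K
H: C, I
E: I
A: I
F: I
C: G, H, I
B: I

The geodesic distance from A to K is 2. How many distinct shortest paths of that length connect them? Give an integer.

The shortest distance is 2, and the only length-2 path is A–I–K. So there is exactly 1 shortest path.

1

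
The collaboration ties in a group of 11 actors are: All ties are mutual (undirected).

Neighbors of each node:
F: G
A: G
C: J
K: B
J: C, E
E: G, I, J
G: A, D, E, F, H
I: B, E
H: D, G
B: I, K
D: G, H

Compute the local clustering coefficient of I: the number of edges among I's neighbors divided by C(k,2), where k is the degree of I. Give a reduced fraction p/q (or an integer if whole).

0

I's neighbors: B and E (k = 2).
Possible neighbor pairs: C(2,2) = 1. Edges among them: none → e = 0.
Clustering(I) = 0/1.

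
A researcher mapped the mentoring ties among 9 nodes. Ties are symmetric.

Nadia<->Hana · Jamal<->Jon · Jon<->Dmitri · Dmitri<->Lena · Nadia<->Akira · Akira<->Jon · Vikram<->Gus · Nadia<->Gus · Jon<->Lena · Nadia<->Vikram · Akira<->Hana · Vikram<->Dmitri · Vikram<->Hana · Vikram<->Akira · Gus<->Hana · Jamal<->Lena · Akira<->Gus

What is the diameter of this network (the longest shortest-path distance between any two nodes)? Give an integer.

3

Eccentricity of each node (its greatest distance to any other): Akira:2, Dmitri:2, Gus:3, Hana:3, Jamal:3, Jon:2, Lena:3, Nadia:3, Vikram:3.
The maximum eccentricity is 3, realized for instance by the pair Gus–Jamal via Gus – Akira – Jon – Jamal. So the diameter is 3.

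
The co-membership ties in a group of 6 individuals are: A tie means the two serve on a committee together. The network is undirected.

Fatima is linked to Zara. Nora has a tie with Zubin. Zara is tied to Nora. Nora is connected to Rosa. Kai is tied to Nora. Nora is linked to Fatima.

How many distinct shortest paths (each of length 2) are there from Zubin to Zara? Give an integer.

1

The shortest distance is 2, and the only length-2 path is Zubin–Nora–Zara. So there is exactly 1 shortest path.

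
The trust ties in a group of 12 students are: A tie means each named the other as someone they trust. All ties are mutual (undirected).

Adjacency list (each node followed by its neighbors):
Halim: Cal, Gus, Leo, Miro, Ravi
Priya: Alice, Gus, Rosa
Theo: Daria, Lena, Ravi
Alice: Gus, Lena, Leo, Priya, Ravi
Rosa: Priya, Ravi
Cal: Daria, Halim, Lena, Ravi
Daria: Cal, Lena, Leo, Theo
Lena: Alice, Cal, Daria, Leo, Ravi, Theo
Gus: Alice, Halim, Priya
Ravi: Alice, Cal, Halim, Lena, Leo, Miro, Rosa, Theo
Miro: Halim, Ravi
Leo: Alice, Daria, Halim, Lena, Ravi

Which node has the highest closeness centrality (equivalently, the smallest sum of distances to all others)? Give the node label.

Farness (sum of distances to all others) for each node — Alice:17, Cal:19, Daria:22, Gus:21, Halim:17, Lena:16, Leo:17, Miro:22, Priya:23, Ravi:14, Rosa:21, Theo:21.
The smallest farness is 14, for Ravi, so Ravi has the highest closeness.

Ravi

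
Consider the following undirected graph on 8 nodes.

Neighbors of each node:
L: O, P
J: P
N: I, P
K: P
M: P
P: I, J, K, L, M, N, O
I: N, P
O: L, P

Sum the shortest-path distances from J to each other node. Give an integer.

13

Distances from J: I:2, K:2, L:2, M:2, N:2, O:2, P:1.
Sum = 2 + 2 + 2 + 2 + 2 + 2 + 1 = 13.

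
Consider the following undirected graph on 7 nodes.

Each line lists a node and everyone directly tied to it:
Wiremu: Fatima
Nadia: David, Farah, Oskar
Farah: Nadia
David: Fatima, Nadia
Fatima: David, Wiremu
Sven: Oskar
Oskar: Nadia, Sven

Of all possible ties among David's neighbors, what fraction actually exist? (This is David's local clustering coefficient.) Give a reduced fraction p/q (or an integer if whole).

David's neighbors: Fatima and Nadia (k = 2).
Possible neighbor pairs: C(2,2) = 1. Edges among them: none → e = 0.
Clustering(David) = 0/1.

0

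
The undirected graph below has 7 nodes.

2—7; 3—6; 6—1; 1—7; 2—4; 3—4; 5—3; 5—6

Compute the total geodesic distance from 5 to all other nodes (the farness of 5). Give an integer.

Distances from 5: 1:2, 2:3, 3:1, 4:2, 6:1, 7:3.
Sum = 2 + 3 + 1 + 2 + 1 + 3 = 12.

12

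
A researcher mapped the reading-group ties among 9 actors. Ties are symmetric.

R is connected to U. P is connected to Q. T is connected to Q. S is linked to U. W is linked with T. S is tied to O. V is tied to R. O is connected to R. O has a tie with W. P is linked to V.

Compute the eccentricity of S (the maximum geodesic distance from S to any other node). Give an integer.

Distances from S: O:1, P:4, Q:4, R:2, T:3, U:1, V:3, W:2.
The largest is 4 (to Q and P), so the eccentricity of S is 4.

4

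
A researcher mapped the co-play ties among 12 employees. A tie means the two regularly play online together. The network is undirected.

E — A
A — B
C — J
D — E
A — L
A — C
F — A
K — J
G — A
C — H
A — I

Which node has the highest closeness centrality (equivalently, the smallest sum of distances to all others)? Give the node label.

Farness (sum of distances to all others) for each node — A:16, B:26, C:20, D:34, E:24, F:26, G:26, H:30, I:26, J:28, K:38, L:26.
The smallest farness is 16, for A, so A has the highest closeness.

A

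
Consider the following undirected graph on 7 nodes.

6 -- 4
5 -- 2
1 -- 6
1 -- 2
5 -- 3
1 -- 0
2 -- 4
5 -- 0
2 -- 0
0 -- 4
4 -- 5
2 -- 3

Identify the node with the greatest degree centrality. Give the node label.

Degrees — 0:4, 1:3, 2:5, 3:2, 4:4, 5:4, 6:2.
The maximum is 5, attained only by 2.

2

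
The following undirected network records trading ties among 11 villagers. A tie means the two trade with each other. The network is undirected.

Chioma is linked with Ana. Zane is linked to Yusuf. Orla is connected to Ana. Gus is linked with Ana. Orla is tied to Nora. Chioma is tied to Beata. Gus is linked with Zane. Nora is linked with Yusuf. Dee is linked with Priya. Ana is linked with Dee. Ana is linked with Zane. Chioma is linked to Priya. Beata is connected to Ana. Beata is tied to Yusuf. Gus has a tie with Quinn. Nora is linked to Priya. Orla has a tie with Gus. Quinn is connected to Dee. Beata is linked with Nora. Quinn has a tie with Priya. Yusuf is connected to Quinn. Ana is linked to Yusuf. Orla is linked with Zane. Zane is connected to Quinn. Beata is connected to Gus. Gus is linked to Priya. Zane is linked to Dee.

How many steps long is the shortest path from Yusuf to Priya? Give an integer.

One shortest route is Yusuf – Quinn – Priya, which uses 2 edges, and Yusuf and Priya are not directly tied, so nothing shorter exists. So d(Yusuf,Priya) = 2.

2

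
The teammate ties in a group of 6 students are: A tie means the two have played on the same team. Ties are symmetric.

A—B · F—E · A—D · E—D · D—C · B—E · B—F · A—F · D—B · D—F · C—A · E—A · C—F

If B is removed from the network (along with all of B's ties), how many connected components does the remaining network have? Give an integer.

B's neighbors (A, D, E, and F) remain reachable from one another through other ties, so the rest of the network stays in one piece.

1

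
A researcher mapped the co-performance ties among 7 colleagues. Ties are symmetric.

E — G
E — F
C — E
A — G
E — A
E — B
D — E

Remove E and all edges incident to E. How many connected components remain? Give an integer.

Without E, the remaining ties split the others into: {F}; {A, G}; {C}; {B}; {D}.
That's 5 separate components.

5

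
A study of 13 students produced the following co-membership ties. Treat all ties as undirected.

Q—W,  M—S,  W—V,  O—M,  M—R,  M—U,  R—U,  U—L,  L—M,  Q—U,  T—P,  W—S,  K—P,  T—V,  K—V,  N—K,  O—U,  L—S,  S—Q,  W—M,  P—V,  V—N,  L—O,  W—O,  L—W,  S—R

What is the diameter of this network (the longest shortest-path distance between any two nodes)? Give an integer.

4

Eccentricity of each node (its greatest distance to any other): K:4, L:3, M:3, N:4, O:3, P:4, Q:3, R:4, S:3, T:4, U:4, V:3, W:2.
The maximum eccentricity is 4, realized for instance by the pair P–U via P – V – W – L – U. So the diameter is 4.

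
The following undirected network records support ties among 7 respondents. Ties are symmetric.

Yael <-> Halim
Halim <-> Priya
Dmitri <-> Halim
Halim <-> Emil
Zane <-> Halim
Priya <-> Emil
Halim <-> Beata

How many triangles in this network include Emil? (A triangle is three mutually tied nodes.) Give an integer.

1

Emil's neighbors: Halim and Priya.
Neighbor pairs that are themselves tied: Emil–Halim–Priya. Each forms one triangle with Emil, for 1 in total.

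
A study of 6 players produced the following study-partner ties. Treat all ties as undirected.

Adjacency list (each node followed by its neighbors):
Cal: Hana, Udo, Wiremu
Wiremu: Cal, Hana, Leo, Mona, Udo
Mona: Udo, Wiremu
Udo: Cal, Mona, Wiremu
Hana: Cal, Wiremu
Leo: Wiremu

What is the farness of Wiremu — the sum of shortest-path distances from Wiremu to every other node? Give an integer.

Distances from Wiremu: Cal:1, Hana:1, Leo:1, Mona:1, Udo:1.
Sum = 1 + 1 + 1 + 1 + 1 = 5.

5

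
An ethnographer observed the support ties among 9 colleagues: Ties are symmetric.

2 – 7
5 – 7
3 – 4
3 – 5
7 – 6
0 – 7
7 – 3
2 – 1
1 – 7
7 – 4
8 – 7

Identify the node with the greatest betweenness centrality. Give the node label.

Unnormalized betweenness of each node: 0:0, 1:0, 2:0, 3:1/2, 4:0, 5:0, 6:0, 7:49/2, 8:0.
7 has the largest value, 49/2, making it the main broker — the node through which the most shortest paths run.

7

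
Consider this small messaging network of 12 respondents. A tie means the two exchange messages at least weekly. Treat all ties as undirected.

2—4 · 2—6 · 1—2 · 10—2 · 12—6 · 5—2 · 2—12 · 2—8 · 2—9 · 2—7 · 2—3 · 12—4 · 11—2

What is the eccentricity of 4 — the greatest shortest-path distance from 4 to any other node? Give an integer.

2

Distances from 4: 1:2, 2:1, 3:2, 5:2, 6:2, 7:2, 8:2, 9:2, 10:2, 11:2, 12:1.
The largest is 2 (to 8, 3, 6, 1, 5, 7, 11, 10, and 9), so the eccentricity of 4 is 2.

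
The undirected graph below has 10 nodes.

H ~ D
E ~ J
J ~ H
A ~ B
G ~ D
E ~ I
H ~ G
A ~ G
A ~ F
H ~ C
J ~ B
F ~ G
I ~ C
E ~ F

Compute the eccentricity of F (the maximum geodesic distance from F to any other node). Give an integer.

3

Distances from F: A:1, B:2, C:3, D:2, E:1, G:1, H:2, I:2, J:2.
The largest is 3 (to C), so the eccentricity of F is 3.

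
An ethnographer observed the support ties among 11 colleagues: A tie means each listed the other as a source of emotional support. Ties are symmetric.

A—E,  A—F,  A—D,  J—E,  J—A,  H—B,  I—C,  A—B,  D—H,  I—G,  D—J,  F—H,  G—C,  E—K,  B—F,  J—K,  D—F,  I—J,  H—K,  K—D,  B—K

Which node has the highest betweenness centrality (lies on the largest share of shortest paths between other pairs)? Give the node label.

J

Unnormalized betweenness of each node: A:73/12, B:11/12, C:0, D:59/12, E:1/4, F:7/12, G:0, H:7/12, I:16, J:259/12, K:73/12.
J has the largest value, 259/12, making it the main broker — the node through which the most shortest paths run.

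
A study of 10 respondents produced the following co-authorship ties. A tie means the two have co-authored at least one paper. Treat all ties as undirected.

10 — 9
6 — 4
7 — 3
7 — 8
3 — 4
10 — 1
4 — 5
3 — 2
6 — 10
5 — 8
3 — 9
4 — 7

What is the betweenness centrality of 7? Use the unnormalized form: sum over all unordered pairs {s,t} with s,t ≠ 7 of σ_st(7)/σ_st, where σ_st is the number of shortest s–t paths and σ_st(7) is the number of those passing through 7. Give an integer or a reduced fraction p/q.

16/3

Pairs whose geodesics pass through 7 — 3–8: 1; 2–8: 1; 10–8: 2/3; 8–9: 1; 8–6: 1/2; 8–1: 2/3; 8–4: 1/2.
All other pairs contribute 0.
Summing the contributions gives betweenness(7) = 16/3.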